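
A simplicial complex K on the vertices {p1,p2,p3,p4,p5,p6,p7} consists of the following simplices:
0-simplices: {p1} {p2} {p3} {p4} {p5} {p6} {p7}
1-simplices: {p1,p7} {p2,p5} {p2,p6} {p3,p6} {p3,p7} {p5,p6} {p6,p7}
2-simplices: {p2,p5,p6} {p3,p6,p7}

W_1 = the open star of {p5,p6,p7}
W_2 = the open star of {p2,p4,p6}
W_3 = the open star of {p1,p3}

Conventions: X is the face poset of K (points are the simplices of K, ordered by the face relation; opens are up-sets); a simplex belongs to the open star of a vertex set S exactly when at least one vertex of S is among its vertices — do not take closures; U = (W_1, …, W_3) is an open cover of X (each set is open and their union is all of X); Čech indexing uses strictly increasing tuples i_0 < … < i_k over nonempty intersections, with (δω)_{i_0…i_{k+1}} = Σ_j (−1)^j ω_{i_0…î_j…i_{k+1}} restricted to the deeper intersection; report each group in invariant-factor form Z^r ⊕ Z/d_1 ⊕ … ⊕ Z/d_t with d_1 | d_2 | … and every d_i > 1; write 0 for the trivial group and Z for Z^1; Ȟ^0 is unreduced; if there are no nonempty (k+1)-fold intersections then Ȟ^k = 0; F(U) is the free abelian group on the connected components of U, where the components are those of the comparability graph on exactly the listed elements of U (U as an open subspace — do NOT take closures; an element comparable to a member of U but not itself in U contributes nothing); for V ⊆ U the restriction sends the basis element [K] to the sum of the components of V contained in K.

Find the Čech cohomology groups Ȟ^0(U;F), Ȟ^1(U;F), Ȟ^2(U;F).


nerve of the cover:
  W1={{p5},{p6},{p7},{p1,p7},{p2,p5},{p2,p6},{p3,p6},{p3,p7},{p5,p6},{p6,p7},{p2,p5,p6},{p3,p6,p7}} W2={{p2},{p4},{p6},{p2,p5},{p2,p6},{p3,p6},{p5,p6},{p6,p7},{p2,p5,p6},{p3,p6,p7}} W3={{p1},{p3},{p1,p7},{p3,p6},{p3,p7},{p3,p6,p7}}
  W12={{p6},{p2,p5},{p2,p6},{p3,p6},{p5,p6},{p6,p7},{p2,p5,p6},{p3,p6,p7}} W13={{p1,p7},{p3,p6},{p3,p7},{p3,p6,p7}} W23={{p3,p6},{p3,p6,p7}}
  W123={{p3,p6},{p3,p6,p7}}
components per intersection:
  W1: {{p5},{p6},{p7},{p1,p7},{p2,p5},{p2,p6},{p3,p6},{p3,p7},{p5,p6},{p6,p7},{p2,p5,p6},{p3,p6,p7}}
  W2: {{p2},{p6},{p2,p5},{p2,p6},{p3,p6},{p5,p6},{p6,p7},{p2,p5,p6},{p3,p6,p7}} {{p4}}
  W3: {{p1},{p1,p7}} {{p3},{p3,p6},{p3,p7},{p3,p6,p7}}
  W12: {{p6},{p2,p5},{p2,p6},{p3,p6},{p5,p6},{p6,p7},{p2,p5,p6},{p3,p6,p7}}
  W13: {{p1,p7}} {{p3,p6},{p3,p7},{p3,p6,p7}}
  W23: {{p3,p6},{p3,p6,p7}}
  W123: {{p3,p6},{p3,p6,p7}}
C dims 5,4,1; δ0: rk 3, SNF 1^3; δ1: rk 1, SNF 1^1
Ȟ^0 = (5 − 3) − 0 = 2, so Ȟ^0 ≅ Z^2
Ȟ^1 = (4 − 1) − 3 = 0, so Ȟ^1 ≅ 0
Ȟ^2 = (1 − 0) − 1 = 0, so Ȟ^2 ≅ 0

Ȟ^0 = Z^2, Ȟ^1 = 0, Ȟ^2 = 0


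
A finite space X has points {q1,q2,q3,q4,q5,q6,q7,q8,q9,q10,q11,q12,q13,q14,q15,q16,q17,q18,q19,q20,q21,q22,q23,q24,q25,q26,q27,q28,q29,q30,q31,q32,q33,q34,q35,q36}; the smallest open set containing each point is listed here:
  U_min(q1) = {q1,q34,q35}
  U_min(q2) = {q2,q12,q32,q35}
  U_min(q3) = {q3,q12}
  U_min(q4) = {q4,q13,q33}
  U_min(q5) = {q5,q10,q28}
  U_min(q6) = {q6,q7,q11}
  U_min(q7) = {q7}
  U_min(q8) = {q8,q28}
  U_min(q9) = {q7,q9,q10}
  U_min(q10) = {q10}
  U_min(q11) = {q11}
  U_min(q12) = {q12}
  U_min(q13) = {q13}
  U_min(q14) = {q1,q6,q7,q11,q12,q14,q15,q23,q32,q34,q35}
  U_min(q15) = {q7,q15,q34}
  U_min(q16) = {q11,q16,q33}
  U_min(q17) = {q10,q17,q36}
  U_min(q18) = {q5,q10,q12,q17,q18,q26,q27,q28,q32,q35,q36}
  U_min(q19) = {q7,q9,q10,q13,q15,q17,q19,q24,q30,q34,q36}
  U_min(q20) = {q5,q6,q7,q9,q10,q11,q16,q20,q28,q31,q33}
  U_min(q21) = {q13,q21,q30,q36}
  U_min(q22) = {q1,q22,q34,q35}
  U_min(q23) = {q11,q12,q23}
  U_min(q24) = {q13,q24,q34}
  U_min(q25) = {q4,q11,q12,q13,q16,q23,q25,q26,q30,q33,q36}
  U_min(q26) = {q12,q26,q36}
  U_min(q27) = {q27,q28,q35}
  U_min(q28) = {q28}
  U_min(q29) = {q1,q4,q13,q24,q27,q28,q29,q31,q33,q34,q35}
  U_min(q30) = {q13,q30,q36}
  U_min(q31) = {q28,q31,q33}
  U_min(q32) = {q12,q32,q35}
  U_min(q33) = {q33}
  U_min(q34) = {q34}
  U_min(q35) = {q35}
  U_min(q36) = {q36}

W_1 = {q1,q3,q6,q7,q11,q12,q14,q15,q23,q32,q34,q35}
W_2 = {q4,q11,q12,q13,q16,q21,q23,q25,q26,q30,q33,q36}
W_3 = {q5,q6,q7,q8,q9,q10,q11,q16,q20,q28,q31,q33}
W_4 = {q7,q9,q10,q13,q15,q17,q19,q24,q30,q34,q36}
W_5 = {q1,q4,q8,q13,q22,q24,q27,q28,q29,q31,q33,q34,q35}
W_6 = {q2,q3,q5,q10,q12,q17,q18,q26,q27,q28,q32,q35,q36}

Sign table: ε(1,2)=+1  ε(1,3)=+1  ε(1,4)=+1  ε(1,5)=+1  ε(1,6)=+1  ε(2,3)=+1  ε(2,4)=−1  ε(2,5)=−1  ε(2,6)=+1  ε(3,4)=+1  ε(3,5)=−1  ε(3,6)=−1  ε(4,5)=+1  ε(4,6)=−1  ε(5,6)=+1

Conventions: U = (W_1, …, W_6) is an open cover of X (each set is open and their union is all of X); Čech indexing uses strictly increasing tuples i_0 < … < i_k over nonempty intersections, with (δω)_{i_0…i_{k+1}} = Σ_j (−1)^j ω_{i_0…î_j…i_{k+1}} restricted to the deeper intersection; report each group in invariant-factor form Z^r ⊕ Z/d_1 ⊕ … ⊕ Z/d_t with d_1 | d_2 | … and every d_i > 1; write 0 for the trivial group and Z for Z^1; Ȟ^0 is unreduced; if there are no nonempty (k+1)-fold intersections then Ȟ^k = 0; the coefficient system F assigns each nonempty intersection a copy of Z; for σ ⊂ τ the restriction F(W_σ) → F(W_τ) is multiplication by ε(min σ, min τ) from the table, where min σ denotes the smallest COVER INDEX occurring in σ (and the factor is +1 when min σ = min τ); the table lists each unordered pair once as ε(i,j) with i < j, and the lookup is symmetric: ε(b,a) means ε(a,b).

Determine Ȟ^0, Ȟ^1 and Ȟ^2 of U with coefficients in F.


Ȟ^0(U;F) ≅ 0, Ȟ^1(U;F) ≅ Z/2, Ȟ^2(U;F) ≅ Z

nerve simplices:
  W12={q11,q12,q23} W13={q6,q7,q11} W14={q7,q15,q34} W15={q1,q34,q35} W16={q3,q12,q32,q35} W23={q11,q16,q33} W24={q13,q30,q36} W25={q4,q13,q33} W26={q12,q26,q36} W34={q7,q9,q10} W35={q8,q28,q31,q33} W36={q5,q10,q28} W45={q13,q24,q34} W46={q10,q17,q36} W56={q27,q28,q35}
  W123={q11} W126={q12} W134={q7} W145={q34} W156={q35} W235={q33} W245={q13} W246={q36} W346={q10} W356={q28}
C dims 6,15,10; δ0: rk 6, SNF 1^5·2; δ1: rk 9, SNF 1^9
degree 0: 6−6−0 = 0 → Ȟ^0 ≅ 0
degree 1: 15−9−6 = 0 plus torsion [2] → Ȟ^1 ≅ Z/2
degree 2: 10−0−9 = 1 → Ȟ^2 ≅ Z


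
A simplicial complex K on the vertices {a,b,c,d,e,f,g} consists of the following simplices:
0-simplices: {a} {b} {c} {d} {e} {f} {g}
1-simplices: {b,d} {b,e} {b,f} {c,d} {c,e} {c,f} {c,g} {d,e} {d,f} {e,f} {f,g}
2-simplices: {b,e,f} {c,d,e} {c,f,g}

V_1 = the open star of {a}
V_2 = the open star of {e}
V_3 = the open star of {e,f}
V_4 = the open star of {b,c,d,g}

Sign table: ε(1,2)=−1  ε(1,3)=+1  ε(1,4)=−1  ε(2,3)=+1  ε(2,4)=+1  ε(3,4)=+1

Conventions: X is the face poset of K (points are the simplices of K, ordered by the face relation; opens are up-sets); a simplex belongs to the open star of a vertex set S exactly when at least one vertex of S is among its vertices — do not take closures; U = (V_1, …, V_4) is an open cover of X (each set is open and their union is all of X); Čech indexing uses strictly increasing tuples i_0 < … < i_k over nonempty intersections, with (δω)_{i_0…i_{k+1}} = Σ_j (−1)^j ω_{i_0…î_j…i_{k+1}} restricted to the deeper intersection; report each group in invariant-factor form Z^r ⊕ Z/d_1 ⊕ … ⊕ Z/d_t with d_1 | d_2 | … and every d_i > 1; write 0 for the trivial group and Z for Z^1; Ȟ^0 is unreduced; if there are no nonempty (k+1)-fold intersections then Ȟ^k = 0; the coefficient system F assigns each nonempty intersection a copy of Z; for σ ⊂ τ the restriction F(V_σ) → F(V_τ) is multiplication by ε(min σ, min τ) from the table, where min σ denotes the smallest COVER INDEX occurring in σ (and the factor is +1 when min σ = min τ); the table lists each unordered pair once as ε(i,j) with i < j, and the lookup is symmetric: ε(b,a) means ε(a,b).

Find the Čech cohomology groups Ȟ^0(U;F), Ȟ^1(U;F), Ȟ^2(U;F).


nerve of the cover:
  V1={{a}} V2={{e},{b,e},{c,e},{d,e},{e,f},{b,e,f},{c,d,e}} V3={{e},{f},{b,e},{b,f},{c,e},{c,f},{d,e},{d,f},{e,f},{f,g},{b,e,f},{c,d,e},{c,f,g}} V4={{b},{c},{d},{g},{b,d},{b,e},{b,f},{c,d},{c,e},{c,f},{c,g},{d,e},{d,f},{f,g},{b,e,f},{c,d,e},{c,f,g}}
  V23={{e},{b,e},{c,e},{d,e},{e,f},{b,e,f},{c,d,e}} V24={{b,e},{c,e},{d,e},{b,e,f},{c,d,e}} V34={{b,e},{b,f},{c,e},{c,f},{d,e},{d,f},{f,g},{b,e,f},{c,d,e},{c,f,g}}
  V234={{b,e},{c,e},{d,e},{b,e,f},{c,d,e}}
C dims 4,3,1; δ0: rk 2, SNF 1^2; δ1: rk 1, SNF 1^1
Ȟ^0 = (4 − 2) − 0 = 2, so Ȟ^0 ≅ Z^2
Ȟ^1 = (3 − 1) − 2 = 0, so Ȟ^1 ≅ 0
Ȟ^2 = (1 − 0) − 1 = 0, so Ȟ^2 ≅ 0

Ȟ^0(U;F) ≅ Z^2,  Ȟ^1(U;F) ≅ 0,  Ȟ^2(U;F) ≅ 0


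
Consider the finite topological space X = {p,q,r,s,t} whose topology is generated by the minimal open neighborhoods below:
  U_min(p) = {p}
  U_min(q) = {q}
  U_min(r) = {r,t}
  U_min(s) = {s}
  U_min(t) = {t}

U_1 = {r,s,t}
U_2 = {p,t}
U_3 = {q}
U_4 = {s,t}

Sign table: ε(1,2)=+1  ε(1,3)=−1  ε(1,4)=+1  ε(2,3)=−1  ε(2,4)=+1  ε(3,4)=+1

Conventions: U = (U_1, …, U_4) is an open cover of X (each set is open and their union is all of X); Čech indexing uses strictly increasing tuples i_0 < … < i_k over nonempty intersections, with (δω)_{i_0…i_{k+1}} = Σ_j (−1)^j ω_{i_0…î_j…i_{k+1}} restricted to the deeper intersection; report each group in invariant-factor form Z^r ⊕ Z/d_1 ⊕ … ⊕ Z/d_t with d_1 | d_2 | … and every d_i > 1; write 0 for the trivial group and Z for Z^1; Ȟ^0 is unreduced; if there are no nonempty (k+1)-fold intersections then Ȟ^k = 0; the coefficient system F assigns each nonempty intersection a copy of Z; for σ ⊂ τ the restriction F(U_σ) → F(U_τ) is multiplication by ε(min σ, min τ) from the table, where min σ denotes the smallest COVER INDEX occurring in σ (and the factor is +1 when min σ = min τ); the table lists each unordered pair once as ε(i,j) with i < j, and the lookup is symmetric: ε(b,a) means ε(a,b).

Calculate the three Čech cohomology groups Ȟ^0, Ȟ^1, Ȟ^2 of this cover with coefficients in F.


Ȟ^0 = Z^2; Ȟ^1 = 0; Ȟ^2 = 0

cover nerve:
  U12={t} U14={s,t} U24={t}
  U124={t}
C dims 4,3,1; δ0: rk 2, SNF 1^2; δ1: rk 1, SNF 1^1
Ȟ^0: (4−2)−0=2 ⇒ Z^2
Ȟ^1: (3−1)−2=0 ⇒ 0
Ȟ^2: (1−0)−1=0 ⇒ 0


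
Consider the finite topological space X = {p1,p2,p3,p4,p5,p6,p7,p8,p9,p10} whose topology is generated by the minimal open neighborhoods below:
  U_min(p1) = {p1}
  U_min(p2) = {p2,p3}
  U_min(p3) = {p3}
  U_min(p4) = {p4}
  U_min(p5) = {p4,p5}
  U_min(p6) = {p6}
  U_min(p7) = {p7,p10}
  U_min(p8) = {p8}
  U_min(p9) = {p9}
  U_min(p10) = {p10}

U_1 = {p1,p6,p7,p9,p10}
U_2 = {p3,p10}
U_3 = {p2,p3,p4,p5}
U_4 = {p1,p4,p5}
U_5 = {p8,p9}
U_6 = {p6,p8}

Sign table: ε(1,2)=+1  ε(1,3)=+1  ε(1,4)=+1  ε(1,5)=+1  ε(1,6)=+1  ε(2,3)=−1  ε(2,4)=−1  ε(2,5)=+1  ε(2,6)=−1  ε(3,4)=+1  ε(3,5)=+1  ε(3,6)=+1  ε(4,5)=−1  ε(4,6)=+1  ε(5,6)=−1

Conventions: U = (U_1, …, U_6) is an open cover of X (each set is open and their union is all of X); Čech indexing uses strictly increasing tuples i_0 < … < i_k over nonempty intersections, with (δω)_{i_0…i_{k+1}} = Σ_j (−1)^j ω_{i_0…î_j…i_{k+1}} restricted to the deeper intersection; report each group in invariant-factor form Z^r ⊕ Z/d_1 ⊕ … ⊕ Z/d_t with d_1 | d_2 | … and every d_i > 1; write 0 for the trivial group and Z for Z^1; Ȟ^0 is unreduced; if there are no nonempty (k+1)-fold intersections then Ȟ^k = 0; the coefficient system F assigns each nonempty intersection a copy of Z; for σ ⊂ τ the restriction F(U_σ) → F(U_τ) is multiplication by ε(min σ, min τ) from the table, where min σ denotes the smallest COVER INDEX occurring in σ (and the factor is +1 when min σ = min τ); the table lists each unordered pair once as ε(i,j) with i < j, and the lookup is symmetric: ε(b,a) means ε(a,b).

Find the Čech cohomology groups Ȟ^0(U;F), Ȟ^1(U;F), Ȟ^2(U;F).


Ȟ^0 = 0,  Ȟ^1 = Z ⊕ Z/2,  Ȟ^2 = 0

nerve simplices:
  U12={p10} U14={p1} U15={p9} U16={p6} U23={p3} U34={p4,p5} U56={p8}
C dims 6,7; δ0: rk 6, SNF 1^5·2
degree 0: 6−6−0 = 0 → Ȟ^0 ≅ 0
degree 1: 7−0−6 = 1 plus torsion [2] → Ȟ^1 ≅ Z ⊕ Z/2
degree 2: 0−0−0 = 0 → Ȟ^2 ≅ 0


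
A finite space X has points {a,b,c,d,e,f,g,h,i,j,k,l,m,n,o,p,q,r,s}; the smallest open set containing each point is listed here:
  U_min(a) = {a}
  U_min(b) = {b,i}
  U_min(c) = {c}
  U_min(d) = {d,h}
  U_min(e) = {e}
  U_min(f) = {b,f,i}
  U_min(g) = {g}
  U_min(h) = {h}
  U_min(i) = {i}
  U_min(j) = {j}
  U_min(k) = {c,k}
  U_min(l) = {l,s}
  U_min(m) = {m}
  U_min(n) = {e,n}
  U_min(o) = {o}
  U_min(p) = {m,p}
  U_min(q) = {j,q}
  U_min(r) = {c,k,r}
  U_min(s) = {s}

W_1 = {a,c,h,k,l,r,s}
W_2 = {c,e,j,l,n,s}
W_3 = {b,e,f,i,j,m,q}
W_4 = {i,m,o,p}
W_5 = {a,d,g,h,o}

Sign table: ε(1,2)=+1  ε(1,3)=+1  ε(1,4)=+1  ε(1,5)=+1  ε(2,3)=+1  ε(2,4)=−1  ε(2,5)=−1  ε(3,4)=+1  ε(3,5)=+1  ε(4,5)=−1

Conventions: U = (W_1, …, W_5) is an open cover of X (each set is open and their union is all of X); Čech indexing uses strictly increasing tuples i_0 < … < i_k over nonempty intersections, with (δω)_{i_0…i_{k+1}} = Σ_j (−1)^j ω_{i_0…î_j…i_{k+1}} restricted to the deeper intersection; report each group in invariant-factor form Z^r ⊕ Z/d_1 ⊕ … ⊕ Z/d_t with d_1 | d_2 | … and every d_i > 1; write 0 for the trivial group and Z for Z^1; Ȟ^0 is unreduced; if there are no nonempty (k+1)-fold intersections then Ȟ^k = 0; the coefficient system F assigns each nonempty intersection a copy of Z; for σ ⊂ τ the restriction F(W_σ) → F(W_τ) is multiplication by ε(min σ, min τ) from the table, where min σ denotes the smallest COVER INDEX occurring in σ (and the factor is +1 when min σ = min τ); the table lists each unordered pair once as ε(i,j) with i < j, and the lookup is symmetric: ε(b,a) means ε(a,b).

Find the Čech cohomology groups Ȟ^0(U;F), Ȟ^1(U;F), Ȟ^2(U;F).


Ȟ^0 = 0, Ȟ^1 = Z/2 and Ȟ^2 = 0

nerve simplices:
  W12={c,l,s} W15={a,h} W23={e,j} W34={i,m} W45={o}
C dims 5,5; δ0: rk 5, SNF 1^4·2
degree 0: 5−5−0 = 0 → Ȟ^0 ≅ 0
degree 1: 5−0−5 = 0 plus torsion [2] → Ȟ^1 ≅ Z/2
degree 2: 0−0−0 = 0 → Ȟ^2 ≅ 0


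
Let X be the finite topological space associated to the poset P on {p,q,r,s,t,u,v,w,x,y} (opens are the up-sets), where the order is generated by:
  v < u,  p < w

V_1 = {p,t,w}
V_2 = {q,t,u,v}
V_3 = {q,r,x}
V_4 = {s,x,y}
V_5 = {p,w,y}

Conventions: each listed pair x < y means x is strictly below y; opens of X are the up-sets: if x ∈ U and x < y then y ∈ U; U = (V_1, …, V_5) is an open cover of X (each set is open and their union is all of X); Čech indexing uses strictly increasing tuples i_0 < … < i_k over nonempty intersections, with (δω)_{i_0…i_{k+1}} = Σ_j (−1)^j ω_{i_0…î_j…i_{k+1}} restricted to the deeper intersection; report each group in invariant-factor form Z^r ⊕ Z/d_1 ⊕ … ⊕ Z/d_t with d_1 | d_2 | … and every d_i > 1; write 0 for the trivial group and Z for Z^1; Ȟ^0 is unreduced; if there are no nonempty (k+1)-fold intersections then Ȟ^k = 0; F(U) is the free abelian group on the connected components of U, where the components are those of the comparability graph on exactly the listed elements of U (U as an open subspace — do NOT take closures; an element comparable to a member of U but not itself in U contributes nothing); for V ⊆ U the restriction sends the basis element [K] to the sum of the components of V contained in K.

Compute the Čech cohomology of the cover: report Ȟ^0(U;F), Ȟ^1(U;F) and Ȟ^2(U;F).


Ȟ^0 = Z^8; Ȟ^1 = 0; Ȟ^2 = 0

nonempty intersections:
  V12={t} V15={p,w} V23={q} V34={x} V45={y}
components per intersection:
  V1: {p,w} {t}
  V2: {q} {t} {u,v}
  V3: {q} {r} {x}
  V4: {s} {x} {y}
  V5: {p,w} {y}
  V12: {t}
  V15: {p,w}
  V23: {q}
  V34: {x}
  V45: {y}
C dims 13,5; δ0: rk 5, SNF 1^5
Ȟ^0: (13−5)−0=8 ⇒ Z^8
Ȟ^1: (5−0)−5=0 ⇒ 0
Ȟ^2: (0−0)−0=0 ⇒ 0


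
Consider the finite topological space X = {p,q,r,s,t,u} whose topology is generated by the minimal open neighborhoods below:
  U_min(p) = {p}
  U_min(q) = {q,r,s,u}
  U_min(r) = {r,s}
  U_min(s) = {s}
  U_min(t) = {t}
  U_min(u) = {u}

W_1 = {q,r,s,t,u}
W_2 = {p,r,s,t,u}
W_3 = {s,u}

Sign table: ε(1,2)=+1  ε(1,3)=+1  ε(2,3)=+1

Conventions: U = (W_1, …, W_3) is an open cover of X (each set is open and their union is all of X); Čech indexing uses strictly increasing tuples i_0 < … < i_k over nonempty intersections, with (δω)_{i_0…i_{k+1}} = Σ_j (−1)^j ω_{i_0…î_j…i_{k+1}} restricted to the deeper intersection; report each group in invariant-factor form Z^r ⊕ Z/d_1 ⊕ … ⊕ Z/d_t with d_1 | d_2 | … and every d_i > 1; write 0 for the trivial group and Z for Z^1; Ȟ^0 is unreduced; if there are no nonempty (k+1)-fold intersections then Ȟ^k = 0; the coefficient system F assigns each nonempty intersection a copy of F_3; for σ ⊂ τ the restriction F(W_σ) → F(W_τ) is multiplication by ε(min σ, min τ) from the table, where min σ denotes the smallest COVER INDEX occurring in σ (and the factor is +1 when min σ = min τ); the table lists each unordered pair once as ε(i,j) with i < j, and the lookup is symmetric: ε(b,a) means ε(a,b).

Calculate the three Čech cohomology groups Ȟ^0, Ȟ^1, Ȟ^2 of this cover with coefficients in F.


nonempty overlaps:
  W12={r,s,t,u} W13={s,u} W23={s,u}
  W123={s,u}
C dims 3,3,1; δ0: rk_F3 2; δ1: rk_F3 1
degree 0: 3−2−0 = 1 → Ȟ^0 ≅ Z/3
degree 1: 3−1−2 = 0 → Ȟ^1 ≅ 0
degree 2: 1−0−1 = 0 → Ȟ^2 ≅ 0

Ȟ^0 = Z/3, Ȟ^1 = 0, Ȟ^2 = 0


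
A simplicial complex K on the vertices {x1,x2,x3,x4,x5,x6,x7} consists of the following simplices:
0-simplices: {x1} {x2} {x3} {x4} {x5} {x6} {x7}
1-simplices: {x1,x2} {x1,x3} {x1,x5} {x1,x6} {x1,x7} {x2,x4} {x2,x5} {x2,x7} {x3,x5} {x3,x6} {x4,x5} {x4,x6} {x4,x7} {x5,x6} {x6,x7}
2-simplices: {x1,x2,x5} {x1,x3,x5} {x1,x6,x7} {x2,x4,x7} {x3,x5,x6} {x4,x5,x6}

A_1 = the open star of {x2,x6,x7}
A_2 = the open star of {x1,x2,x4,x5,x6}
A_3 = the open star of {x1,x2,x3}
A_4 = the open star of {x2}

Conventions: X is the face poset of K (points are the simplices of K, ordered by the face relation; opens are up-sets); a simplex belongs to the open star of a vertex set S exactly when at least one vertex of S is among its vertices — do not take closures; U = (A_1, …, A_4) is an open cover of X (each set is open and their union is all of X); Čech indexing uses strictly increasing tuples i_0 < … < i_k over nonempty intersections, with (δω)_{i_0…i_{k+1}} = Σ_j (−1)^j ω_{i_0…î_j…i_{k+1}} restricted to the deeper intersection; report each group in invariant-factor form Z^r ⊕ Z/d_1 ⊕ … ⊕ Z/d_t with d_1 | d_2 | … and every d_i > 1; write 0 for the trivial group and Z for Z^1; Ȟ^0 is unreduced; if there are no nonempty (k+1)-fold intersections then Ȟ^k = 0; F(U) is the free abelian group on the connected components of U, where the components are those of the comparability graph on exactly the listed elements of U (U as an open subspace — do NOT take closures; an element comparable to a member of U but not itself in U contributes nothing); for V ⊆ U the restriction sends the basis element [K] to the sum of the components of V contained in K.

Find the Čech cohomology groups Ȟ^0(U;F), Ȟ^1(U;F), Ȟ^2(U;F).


Ȟ^0 ≅ Z, Ȟ^1 ≅ Z and Ȟ^2 ≅ 0

nonempty intersections:
  A1={{x2},{x6},{x7},{x1,x2},{x1,x6},{x1,x7},{x2,x4},{x2,x5},{x2,x7},{x3,x6},{x4,x6},{x4,x7},{x5,x6},{x6,x7},{x1,x2,x5},{x1,x6,x7},{x2,x4,x7},{x3,x5,x6},{x4,x5,x6}} A2={{x1},{x2},{x4},{x5},{x6},{x1,x2},{x1,x3},{x1,x5},{x1,x6},{x1,x7},{x2,x4},{x2,x5},{x2,x7},{x3,x5},{x3,x6},{x4,x5},{x4,x6},{x4,x7},{x5,x6},{x6,x7},{x1,x2,x5},{x1,x3,x5},{x1,x6,x7},{x2,x4,x7},{x3,x5,x6},{x4,x5,x6}} A3={{x1},{x2},{x3},{x1,x2},{x1,x3},{x1,x5},{x1,x6},{x1,x7},{x2,x4},{x2,x5},{x2,x7},{x3,x5},{x3,x6},{x1,x2,x5},{x1,x3,x5},{x1,x6,x7},{x2,x4,x7},{x3,x5,x6}} A4={{x2},{x1,x2},{x2,x4},{x2,x5},{x2,x7},{x1,x2,x5},{x2,x4,x7}}
  A12={{x2},{x6},{x1,x2},{x1,x6},{x1,x7},{x2,x4},{x2,x5},{x2,x7},{x3,x6},{x4,x6},{x4,x7},{x5,x6},{x6,x7},{x1,x2,x5},{x1,x6,x7},{x2,x4,x7},{x3,x5,x6},{x4,x5,x6}} A13={{x2},{x1,x2},{x1,x6},{x1,x7},{x2,x4},{x2,x5},{x2,x7},{x3,x6},{x1,x2,x5},{x1,x6,x7},{x2,x4,x7},{x3,x5,x6}} A14={{x2},{x1,x2},{x2,x4},{x2,x5},{x2,x7},{x1,x2,x5},{x2,x4,x7}} A23={{x1},{x2},{x1,x2},{x1,x3},{x1,x5},{x1,x6},{x1,x7},{x2,x4},{x2,x5},{x2,x7},{x3,x5},{x3,x6},{x1,x2,x5},{x1,x3,x5},{x1,x6,x7},{x2,x4,x7},{x3,x5,x6}} A24={{x2},{x1,x2},{x2,x4},{x2,x5},{x2,x7},{x1,x2,x5},{x2,x4,x7}} A34={{x2},{x1,x2},{x2,x4},{x2,x5},{x2,x7},{x1,x2,x5},{x2,x4,x7}}
  A123={{x2},{x1,x2},{x1,x6},{x1,x7},{x2,x4},{x2,x5},{x2,x7},{x3,x6},{x1,x2,x5},{x1,x6,x7},{x2,x4,x7},{x3,x5,x6}} A124={{x2},{x1,x2},{x2,x4},{x2,x5},{x2,x7},{x1,x2,x5},{x2,x4,x7}} A134={{x2},{x1,x2},{x2,x4},{x2,x5},{x2,x7},{x1,x2,x5},{x2,x4,x7}} A234={{x2},{x1,x2},{x2,x4},{x2,x5},{x2,x7},{x1,x2,x5},{x2,x4,x7}}
  A1234={{x2},{x1,x2},{x2,x4},{x2,x5},{x2,x7},{x1,x2,x5},{x2,x4,x7}}
components per intersection:
  A1: {{x2},{x6},{x7},{x1,x2},{x1,x6},{x1,x7},{x2,x4},{x2,x5},{x2,x7},{x3,x6},{x4,x6},{x4,x7},{x5,x6},{x6,x7},{x1,x2,x5},{x1,x6,x7},{x2,x4,x7},{x3,x5,x6},{x4,x5,x6}}
  A2: {{x1},{x2},{x4},{x5},{x6},{x1,x2},{x1,x3},{x1,x5},{x1,x6},{x1,x7},{x2,x4},{x2,x5},{x2,x7},{x3,x5},{x3,x6},{x4,x5},{x4,x6},{x4,x7},{x5,x6},{x6,x7},{x1,x2,x5},{x1,x3,x5},{x1,x6,x7},{x2,x4,x7},{x3,x5,x6},{x4,x5,x6}}
  A3: {{x1},{x2},{x3},{x1,x2},{x1,x3},{x1,x5},{x1,x6},{x1,x7},{x2,x4},{x2,x5},{x2,x7},{x3,x5},{x3,x6},{x1,x2,x5},{x1,x3,x5},{x1,x6,x7},{x2,x4,x7},{x3,x5,x6}}
  A4: {{x2},{x1,x2},{x2,x4},{x2,x5},{x2,x7},{x1,x2,x5},{x2,x4,x7}}
  A12: {{x2},{x1,x2},{x2,x4},{x2,x5},{x2,x7},{x4,x7},{x1,x2,x5},{x2,x4,x7}} {{x6},{x1,x6},{x1,x7},{x3,x6},{x4,x6},{x5,x6},{x6,x7},{x1,x6,x7},{x3,x5,x6},{x4,x5,x6}}
  A13: {{x2},{x1,x2},{x2,x4},{x2,x5},{x2,x7},{x1,x2,x5},{x2,x4,x7}} {{x1,x6},{x1,x7},{x1,x6,x7}} {{x3,x6},{x3,x5,x6}}
  A14: {{x2},{x1,x2},{x2,x4},{x2,x5},{x2,x7},{x1,x2,x5},{x2,x4,x7}}
  A23: {{x1},{x2},{x1,x2},{x1,x3},{x1,x5},{x1,x6},{x1,x7},{x2,x4},{x2,x5},{x2,x7},{x3,x5},{x3,x6},{x1,x2,x5},{x1,x3,x5},{x1,x6,x7},{x2,x4,x7},{x3,x5,x6}}
  A24: {{x2},{x1,x2},{x2,x4},{x2,x5},{x2,x7},{x1,x2,x5},{x2,x4,x7}}
  A34: {{x2},{x1,x2},{x2,x4},{x2,x5},{x2,x7},{x1,x2,x5},{x2,x4,x7}}
  A123: {{x2},{x1,x2},{x2,x4},{x2,x5},{x2,x7},{x1,x2,x5},{x2,x4,x7}} {{x1,x6},{x1,x7},{x1,x6,x7}} {{x3,x6},{x3,x5,x6}}
  A124: {{x2},{x1,x2},{x2,x4},{x2,x5},{x2,x7},{x1,x2,x5},{x2,x4,x7}}
  A134: {{x2},{x1,x2},{x2,x4},{x2,x5},{x2,x7},{x1,x2,x5},{x2,x4,x7}}
  A234: {{x2},{x1,x2},{x2,x4},{x2,x5},{x2,x7},{x1,x2,x5},{x2,x4,x7}}
  A1234: {{x2},{x1,x2},{x2,x4},{x2,x5},{x2,x7},{x1,x2,x5},{x2,x4,x7}}
C dims 4,9,6,1; δ0: rk 3, SNF 1^3; δ1: rk 5, SNF 1^5; δ2: rk 1, SNF 1^1
Ȟ^0: (4−3)−0=1 ⇒ Z
Ȟ^1: (9−5)−3=1 ⇒ Z
Ȟ^2: (6−1)−5=0 ⇒ 0


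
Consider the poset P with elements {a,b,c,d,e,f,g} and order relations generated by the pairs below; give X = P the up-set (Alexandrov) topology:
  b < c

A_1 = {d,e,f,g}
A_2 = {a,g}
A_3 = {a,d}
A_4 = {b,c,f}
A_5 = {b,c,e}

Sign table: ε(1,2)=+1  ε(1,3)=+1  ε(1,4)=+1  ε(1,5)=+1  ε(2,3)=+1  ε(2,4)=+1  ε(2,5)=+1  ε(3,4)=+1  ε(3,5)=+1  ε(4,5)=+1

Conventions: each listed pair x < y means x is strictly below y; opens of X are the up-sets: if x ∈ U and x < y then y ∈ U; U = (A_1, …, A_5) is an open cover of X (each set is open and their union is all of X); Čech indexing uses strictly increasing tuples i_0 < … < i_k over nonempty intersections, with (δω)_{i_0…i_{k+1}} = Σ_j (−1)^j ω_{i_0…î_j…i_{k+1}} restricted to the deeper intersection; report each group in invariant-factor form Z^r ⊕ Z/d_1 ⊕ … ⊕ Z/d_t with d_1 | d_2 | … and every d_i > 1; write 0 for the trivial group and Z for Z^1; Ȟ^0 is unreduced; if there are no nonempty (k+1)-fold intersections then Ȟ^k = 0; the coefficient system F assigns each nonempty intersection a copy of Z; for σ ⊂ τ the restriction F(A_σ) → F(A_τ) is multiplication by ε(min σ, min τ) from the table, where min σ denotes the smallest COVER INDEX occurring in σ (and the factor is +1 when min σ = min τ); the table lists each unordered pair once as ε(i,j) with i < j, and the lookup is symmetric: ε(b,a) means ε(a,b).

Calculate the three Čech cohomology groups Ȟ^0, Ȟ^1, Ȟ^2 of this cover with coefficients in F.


nerve simplices:
  A12={g} A13={d} A14={f} A15={e} A23={a} A45={b,c}
C dims 5,6; δ0: rk 4, SNF 1^4
degree 0: 5−4−0 = 1 → Ȟ^0 ≅ Z
degree 1: 6−0−4 = 2 → Ȟ^1 ≅ Z^2
degree 2: 0−0−0 = 0 → Ȟ^2 ≅ 0

Ȟ^0(U;F) ≅ Z,  Ȟ^1(U;F) ≅ Z^2,  Ȟ^2(U;F) ≅ 0


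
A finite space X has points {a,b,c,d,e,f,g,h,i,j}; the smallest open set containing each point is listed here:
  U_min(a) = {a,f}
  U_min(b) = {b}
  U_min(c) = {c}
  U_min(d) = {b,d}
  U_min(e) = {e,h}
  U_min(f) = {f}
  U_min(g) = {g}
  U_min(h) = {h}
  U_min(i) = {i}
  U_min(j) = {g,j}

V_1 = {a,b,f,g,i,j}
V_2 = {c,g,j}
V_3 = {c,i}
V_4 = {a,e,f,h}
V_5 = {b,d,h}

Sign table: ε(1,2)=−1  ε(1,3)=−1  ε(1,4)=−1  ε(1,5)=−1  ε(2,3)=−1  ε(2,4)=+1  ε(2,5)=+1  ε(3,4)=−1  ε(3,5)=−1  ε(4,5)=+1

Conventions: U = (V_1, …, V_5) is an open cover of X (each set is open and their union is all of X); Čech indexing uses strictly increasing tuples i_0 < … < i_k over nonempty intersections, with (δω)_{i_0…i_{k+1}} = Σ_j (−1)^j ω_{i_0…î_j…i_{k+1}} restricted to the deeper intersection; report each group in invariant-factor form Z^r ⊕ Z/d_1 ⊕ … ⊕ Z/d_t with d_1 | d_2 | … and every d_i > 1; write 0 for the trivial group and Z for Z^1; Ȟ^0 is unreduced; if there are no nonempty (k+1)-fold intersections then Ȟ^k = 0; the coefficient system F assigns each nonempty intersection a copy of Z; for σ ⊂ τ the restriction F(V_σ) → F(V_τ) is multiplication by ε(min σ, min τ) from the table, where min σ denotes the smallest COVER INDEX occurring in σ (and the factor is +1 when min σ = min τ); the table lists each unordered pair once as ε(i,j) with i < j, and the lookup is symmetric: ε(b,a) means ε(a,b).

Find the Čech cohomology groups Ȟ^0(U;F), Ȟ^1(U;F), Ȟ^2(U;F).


nerve simplices:
  V12={g,j} V13={i} V14={a,f} V15={b} V23={c} V45={h}
C dims 5,6; δ0: rk 5, SNF 1^4·2
degree 0: 5−5−0 = 0 → Ȟ^0 ≅ 0
degree 1: 6−0−5 = 1 plus torsion [2] → Ȟ^1 ≅ Z ⊕ Z/2
degree 2: 0−0−0 = 0 → Ȟ^2 ≅ 0

Ȟ^0 = 0, Ȟ^1 = Z ⊕ Z/2, Ȟ^2 = 0


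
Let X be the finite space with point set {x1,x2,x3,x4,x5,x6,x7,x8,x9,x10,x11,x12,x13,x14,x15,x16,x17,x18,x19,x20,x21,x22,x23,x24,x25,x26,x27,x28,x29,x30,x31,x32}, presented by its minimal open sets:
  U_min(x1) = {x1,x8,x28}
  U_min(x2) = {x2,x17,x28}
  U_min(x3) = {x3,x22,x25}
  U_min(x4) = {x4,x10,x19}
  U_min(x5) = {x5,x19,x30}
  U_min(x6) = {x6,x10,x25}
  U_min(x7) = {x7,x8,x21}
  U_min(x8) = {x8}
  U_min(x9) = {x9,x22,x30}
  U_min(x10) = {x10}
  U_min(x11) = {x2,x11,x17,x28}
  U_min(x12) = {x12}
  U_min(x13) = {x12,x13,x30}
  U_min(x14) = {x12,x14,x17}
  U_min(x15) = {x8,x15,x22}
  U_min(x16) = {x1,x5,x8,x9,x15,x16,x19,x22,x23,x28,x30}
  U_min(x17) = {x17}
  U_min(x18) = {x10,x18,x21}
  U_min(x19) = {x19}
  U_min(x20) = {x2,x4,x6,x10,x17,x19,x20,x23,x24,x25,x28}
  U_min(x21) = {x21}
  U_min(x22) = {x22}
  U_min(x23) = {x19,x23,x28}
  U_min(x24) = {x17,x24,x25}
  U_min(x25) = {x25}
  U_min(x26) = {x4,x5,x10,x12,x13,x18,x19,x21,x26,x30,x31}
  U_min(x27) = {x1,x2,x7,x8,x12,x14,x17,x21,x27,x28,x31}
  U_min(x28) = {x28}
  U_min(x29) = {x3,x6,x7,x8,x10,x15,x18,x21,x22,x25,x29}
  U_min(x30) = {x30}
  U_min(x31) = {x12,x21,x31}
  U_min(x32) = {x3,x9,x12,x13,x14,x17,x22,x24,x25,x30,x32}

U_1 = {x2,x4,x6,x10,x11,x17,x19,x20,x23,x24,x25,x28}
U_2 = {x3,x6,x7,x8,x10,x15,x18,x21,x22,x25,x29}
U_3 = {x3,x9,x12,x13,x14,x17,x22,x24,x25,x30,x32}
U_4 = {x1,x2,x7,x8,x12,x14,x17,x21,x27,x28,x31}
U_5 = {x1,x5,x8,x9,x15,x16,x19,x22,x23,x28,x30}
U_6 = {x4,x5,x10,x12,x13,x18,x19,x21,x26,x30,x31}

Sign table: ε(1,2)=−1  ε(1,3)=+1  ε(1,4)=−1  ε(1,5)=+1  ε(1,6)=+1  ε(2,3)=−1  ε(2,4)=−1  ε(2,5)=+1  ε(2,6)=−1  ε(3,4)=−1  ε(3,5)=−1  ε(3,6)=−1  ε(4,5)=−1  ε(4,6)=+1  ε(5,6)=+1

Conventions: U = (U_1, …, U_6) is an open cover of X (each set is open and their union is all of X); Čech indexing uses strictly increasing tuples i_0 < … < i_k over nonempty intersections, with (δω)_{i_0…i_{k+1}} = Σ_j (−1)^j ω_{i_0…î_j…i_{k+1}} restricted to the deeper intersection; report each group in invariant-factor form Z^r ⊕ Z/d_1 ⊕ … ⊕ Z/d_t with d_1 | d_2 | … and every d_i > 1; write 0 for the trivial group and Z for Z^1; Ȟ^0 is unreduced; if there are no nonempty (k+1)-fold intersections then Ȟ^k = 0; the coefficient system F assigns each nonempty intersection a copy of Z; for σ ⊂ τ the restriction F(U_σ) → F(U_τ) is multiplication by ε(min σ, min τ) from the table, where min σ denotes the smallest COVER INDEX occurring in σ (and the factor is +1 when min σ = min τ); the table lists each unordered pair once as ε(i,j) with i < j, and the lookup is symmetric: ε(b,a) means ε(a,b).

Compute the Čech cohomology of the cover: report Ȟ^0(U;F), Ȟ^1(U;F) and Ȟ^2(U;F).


Ȟ^0 ≅ 0, Ȟ^1 ≅ Z/2, Ȟ^2 ≅ Z

cover nerve:
  U12={x6,x10,x25} U13={x17,x24,x25} U14={x2,x17,x28} U15={x19,x23,x28} U16={x4,x10,x19} U23={x3,x22,x25} U24={x7,x8,x21} U25={x8,x15,x22} U26={x10,x18,x21} U34={x12,x14,x17} U35={x9,x22,x30} U36={x12,x13,x30} U45={x1,x8,x28} U46={x12,x21,x31} U56={x5,x19,x30}
  U123={x25} U126={x10} U134={x17} U145={x28} U156={x19} U235={x22} U245={x8} U246={x21} U346={x12} U356={x30}
C dims 6,15,10; δ0: rk 6, SNF 1^5·2; δ1: rk 9, SNF 1^9
Ȟ^0: (6−6)−0=0 ⇒ 0
Ȟ^1: (15−9)−6=0 plus torsion [2] ⇒ Z/2
Ȟ^2: (10−0)−9=1 ⇒ Z


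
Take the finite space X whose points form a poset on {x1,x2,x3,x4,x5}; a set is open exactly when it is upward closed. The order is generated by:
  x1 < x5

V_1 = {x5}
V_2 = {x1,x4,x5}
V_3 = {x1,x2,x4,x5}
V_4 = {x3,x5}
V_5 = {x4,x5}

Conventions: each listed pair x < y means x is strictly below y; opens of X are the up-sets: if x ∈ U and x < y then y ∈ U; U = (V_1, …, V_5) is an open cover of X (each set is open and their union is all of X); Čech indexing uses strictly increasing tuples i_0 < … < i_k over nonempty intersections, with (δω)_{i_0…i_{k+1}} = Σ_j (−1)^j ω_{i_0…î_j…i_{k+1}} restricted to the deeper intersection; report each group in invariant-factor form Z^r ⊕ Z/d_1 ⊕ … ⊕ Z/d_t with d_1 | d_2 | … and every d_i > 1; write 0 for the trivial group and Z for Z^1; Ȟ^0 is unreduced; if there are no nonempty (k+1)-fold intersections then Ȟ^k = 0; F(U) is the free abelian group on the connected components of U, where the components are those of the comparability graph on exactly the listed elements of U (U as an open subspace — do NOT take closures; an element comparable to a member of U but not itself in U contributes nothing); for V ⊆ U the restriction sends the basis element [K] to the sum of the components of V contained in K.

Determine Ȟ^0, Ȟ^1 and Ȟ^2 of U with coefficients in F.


nerve simplices:
  V12={x5} V13={x5} V14={x5} V15={x5} V23={x1,x4,x5} V24={x5} V25={x4,x5} V34={x5} V35={x4,x5} V45={x5}
  V123={x5} V124={x5} V125={x5} V134={x5} V135={x5} V145={x5} V234={x5} V235={x4,x5} V245={x5} V345={x5}
  V1234={x5} V1235={x5} V1245={x5} V1345={x5} V2345={x5}
  V12345={x5}
components per intersection:
  V1: {x5}
  V2: {x1,x5} {x4}
  V3: {x1,x5} {x2} {x4}
  V4: {x3} {x5}
  V5: {x4} {x5}
  V12: {x5}
  V13: {x5}
  V14: {x5}
  V15: {x5}
  V23: {x1,x5} {x4}
  V24: {x5}
  V25: {x4} {x5}
  V34: {x5}
  V35: {x4} {x5}
  V45: {x5}
  V123: {x5}
  V124: {x5}
  V125: {x5}
  V134: {x5}
  V135: {x5}
  V145: {x5}
  V234: {x5}
  V235: {x4} {x5}
  V245: {x5}
  V345: {x5}
  V1234: {x5}
  V1235: {x5}
  V1245: {x5}
  V1345: {x5}
  V2345: {x5}
  V12345: {x5}
C dims 10,13,11,5; δ0: rk 6, SNF 1^6; δ1: rk 7, SNF 1^7; δ2: rk 4, SNF 1^4
degree 0: 10−6−0 = 4 → Ȟ^0 ≅ Z^4
degree 1: 13−7−6 = 0 → Ȟ^1 ≅ 0
degree 2: 11−4−7 = 0 → Ȟ^2 ≅ 0

Ȟ^0 ≅ Z^4, Ȟ^1 ≅ 0, Ȟ^2 ≅ 0


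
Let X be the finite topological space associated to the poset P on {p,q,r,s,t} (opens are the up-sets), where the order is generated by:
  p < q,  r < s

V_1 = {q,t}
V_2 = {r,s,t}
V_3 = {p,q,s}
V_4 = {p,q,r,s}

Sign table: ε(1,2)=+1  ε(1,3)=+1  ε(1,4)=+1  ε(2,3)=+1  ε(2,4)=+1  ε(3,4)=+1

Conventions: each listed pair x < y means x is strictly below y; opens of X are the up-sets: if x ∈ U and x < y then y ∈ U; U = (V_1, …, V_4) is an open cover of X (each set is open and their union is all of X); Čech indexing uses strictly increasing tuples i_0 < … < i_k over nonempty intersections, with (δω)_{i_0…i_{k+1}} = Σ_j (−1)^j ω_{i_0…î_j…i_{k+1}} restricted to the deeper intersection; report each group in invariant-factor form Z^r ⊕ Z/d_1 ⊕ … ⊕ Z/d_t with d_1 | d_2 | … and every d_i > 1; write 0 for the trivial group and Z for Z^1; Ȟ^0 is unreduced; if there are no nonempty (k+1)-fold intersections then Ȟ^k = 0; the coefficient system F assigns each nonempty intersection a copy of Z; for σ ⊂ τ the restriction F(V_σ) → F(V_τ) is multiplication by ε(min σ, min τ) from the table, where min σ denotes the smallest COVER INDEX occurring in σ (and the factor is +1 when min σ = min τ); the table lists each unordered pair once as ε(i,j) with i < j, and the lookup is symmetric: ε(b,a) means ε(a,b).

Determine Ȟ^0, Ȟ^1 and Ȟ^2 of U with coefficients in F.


Ȟ^0 = Z, Ȟ^1 = Z and Ȟ^2 = 0

intersection data:
  V12={t} V13={q} V14={q} V23={s} V24={r,s} V34={p,q,s}
  V134={q} V234={s}
C dims 4,6,2; δ0: rk 3, SNF 1^3; δ1: rk 2, SNF 1^2
Ȟ^0 = (4 − 3) − 0 = 1, so Ȟ^0 ≅ Z
Ȟ^1 = (6 − 2) − 3 = 1, so Ȟ^1 ≅ Z
Ȟ^2 = (2 − 0) − 2 = 0, so Ȟ^2 ≅ 0


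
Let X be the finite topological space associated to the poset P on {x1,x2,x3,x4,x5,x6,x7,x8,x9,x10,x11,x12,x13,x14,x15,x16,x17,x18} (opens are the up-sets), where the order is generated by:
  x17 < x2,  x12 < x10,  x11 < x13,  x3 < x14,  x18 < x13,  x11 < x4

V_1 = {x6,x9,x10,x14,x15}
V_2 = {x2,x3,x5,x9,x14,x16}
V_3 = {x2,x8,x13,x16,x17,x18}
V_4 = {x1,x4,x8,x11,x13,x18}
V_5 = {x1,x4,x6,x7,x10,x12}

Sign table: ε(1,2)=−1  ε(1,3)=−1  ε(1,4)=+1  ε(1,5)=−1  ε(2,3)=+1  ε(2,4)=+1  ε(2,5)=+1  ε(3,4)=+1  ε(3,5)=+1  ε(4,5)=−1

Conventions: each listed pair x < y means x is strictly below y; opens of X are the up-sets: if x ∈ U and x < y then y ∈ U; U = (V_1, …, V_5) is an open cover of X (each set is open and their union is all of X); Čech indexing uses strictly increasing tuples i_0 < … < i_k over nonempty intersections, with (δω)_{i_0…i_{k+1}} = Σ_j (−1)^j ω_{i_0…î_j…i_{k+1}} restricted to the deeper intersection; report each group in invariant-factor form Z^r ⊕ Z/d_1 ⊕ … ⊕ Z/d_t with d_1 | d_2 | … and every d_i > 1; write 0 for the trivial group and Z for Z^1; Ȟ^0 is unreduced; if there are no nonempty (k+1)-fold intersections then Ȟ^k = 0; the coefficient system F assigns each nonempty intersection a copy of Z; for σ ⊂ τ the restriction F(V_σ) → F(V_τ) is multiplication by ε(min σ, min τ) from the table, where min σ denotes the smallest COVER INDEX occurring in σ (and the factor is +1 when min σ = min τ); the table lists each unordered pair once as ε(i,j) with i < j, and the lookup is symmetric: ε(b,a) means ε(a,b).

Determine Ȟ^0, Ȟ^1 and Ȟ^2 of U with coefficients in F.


nerve simplices:
  V12={x9,x14} V15={x6,x10} V23={x2,x16} V34={x8,x13,x18} V45={x1,x4}
C dims 5,5; δ0: rk 5, SNF 1^4·2
degree 0: 5−5−0 = 0 → Ȟ^0 ≅ 0
degree 1: 5−0−5 = 0 plus torsion [2] → Ȟ^1 ≅ Z/2
degree 2: 0−0−0 = 0 → Ȟ^2 ≅ 0

Ȟ^0 = 0, Ȟ^1 = Z/2, Ȟ^2 = 0


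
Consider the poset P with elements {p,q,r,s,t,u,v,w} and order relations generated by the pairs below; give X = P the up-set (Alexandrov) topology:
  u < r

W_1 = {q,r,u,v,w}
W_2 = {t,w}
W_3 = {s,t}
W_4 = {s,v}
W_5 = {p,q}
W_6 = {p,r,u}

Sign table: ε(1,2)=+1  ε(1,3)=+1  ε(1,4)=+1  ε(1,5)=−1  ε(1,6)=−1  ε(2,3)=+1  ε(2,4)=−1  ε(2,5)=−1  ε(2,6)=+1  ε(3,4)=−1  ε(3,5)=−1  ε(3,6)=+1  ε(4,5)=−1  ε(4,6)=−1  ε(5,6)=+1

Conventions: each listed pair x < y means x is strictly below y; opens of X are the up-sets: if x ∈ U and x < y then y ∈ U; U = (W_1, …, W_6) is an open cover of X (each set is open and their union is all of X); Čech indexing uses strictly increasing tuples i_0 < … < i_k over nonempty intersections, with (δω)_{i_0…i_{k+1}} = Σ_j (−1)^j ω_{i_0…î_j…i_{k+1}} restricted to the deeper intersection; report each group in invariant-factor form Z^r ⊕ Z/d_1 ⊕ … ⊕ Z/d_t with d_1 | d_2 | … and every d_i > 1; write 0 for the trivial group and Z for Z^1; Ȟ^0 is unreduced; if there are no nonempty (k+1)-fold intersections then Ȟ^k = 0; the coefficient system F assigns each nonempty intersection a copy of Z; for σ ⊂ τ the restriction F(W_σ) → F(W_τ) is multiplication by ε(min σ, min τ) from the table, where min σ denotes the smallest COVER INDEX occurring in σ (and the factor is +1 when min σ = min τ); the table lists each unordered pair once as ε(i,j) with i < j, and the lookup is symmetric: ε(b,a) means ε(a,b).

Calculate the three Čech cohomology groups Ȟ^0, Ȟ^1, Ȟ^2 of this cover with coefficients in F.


Ȟ^0(U;F) ≅ 0, Ȟ^1(U;F) ≅ Z ⊕ Z/2 and Ȟ^2(U;F) ≅ 0

nonempty overlaps:
  W12={w} W14={v} W15={q} W16={r,u} W23={t} W34={s} W56={p}
C dims 6,7; δ0: rk 6, SNF 1^5·2
degree 0: 6−6−0 = 0 → Ȟ^0 ≅ 0
degree 1: 7−0−6 = 1 plus torsion [2] → Ȟ^1 ≅ Z ⊕ Z/2
degree 2: 0−0−0 = 0 → Ȟ^2 ≅ 0


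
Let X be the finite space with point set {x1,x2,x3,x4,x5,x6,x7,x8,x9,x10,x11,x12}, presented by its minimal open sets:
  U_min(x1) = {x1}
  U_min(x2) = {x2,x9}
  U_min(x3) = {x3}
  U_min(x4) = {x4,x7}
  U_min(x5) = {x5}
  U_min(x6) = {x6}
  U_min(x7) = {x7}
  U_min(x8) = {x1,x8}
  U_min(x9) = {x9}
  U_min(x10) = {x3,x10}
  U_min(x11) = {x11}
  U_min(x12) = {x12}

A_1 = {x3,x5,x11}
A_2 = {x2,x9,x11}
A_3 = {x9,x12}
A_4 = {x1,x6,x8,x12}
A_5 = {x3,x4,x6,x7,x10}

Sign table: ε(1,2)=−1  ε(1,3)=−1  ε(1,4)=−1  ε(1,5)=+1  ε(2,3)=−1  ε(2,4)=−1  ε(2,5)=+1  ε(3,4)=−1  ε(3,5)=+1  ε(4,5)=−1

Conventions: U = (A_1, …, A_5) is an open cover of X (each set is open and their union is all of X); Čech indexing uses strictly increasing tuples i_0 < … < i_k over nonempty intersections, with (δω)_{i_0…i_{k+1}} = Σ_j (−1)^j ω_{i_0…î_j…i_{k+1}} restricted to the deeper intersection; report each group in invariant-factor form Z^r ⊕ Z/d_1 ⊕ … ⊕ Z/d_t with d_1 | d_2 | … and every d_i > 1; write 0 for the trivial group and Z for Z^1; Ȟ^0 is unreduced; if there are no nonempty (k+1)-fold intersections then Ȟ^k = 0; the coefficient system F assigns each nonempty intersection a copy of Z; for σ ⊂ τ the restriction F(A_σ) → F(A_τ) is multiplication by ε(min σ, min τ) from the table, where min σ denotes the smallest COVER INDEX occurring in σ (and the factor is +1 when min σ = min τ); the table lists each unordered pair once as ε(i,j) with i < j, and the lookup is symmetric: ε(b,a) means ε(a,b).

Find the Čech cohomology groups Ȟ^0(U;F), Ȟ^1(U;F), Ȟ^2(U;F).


Ȟ^0 ≅ Z; Ȟ^1 ≅ Z; Ȟ^2 ≅ 0

nerve simplices:
  A12={x11} A15={x3} A23={x9} A34={x12} A45={x6}
C dims 5,5; δ0: rk 4, SNF 1^4
degree 0: 5−4−0 = 1 → Ȟ^0 ≅ Z
degree 1: 5−0−4 = 1 → Ȟ^1 ≅ Z
degree 2: 0−0−0 = 0 → Ȟ^2 ≅ 0


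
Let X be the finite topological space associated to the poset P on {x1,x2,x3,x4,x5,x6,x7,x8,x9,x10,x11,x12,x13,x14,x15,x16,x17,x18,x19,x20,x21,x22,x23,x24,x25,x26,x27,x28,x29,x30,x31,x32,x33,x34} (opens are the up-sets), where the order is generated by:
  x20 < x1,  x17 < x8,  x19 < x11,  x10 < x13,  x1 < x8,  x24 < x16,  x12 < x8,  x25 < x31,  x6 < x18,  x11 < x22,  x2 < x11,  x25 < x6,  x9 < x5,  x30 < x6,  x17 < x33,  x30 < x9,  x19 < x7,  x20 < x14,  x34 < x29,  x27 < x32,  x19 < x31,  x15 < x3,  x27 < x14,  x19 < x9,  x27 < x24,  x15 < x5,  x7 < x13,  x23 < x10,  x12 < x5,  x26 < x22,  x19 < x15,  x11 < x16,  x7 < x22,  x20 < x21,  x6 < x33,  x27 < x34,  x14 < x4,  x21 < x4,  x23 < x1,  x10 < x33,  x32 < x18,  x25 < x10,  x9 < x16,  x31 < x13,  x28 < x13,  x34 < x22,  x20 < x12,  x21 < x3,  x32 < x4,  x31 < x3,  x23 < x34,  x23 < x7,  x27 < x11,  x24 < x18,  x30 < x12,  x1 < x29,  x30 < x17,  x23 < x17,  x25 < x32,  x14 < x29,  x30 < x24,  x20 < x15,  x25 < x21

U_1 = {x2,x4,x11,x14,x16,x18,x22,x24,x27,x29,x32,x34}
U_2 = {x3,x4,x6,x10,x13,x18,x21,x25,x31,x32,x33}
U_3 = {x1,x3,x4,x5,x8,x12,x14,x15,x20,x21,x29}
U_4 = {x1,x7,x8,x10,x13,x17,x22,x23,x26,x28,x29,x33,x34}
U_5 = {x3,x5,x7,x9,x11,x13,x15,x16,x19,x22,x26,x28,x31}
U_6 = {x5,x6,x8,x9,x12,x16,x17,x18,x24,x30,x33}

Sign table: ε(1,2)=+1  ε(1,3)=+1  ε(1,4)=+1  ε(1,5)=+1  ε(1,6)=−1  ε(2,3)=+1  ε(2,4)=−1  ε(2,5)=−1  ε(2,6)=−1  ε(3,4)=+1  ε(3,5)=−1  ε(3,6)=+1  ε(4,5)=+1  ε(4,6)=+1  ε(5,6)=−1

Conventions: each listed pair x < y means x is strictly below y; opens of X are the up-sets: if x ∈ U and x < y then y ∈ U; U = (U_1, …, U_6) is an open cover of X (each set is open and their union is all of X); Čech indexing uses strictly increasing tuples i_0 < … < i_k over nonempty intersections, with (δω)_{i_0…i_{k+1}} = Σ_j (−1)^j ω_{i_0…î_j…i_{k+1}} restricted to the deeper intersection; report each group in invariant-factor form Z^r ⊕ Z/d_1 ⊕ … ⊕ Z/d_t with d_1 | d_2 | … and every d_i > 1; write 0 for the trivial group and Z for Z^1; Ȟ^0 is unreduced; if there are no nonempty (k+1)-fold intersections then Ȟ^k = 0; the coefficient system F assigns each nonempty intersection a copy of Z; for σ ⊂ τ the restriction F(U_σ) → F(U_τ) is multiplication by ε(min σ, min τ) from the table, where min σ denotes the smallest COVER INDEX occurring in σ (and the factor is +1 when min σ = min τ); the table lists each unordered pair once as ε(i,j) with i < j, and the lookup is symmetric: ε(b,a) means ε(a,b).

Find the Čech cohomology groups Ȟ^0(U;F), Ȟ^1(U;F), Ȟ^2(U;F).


Ȟ^0 = 0; Ȟ^1 = Z/2; Ȟ^2 = Z

nonempty overlaps:
  U12={x4,x18,x32} U13={x4,x14,x29} U14={x22,x29,x34} U15={x11,x16,x22} U16={x16,x18,x24} U23={x3,x4,x21} U24={x10,x13,x33} U25={x3,x13,x31} U26={x6,x18,x33} U34={x1,x8,x29} U35={x3,x5,x15} U36={x5,x8,x12} U45={x7,x13,x22,x26,x28} U46={x8,x17,x33} U56={x5,x9,x16}
  U123={x4} U126={x18} U134={x29} U145={x22} U156={x16} U235={x3} U245={x13} U246={x33} U346={x8} U356={x5}
C dims 6,15,10; δ0: rk 6, SNF 1^5·2; δ1: rk 9, SNF 1^9
degree 0: 6−6−0 = 0 → Ȟ^0 ≅ 0
degree 1: 15−9−6 = 0 plus torsion [2] → Ȟ^1 ≅ Z/2
degree 2: 10−0−9 = 1 → Ȟ^2 ≅ Z
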